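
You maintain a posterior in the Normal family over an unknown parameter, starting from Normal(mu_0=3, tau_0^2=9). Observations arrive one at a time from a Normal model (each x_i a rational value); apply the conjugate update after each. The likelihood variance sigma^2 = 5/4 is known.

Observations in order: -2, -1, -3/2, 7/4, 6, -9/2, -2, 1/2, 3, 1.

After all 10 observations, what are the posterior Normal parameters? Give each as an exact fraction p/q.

mu_0=12/73, tau_0^2=9/73

obs 1: x=-2 → posterior Normal(-57/41, 45/41)
obs 2: x=-1 → posterior Normal(-93/77, 45/77)
obs 3: x=-3/2 → posterior Normal(-147/113, 45/113)
obs 4: x=7/4 → posterior Normal(-84/149, 45/149)
obs 5: x=6 → posterior Normal(132/185, 9/37)
obs 6: x=-9/2 → posterior Normal(-30/221, 45/221)
obs 7: x=-2 → posterior Normal(-102/257, 45/257)
obs 8: x=1/2 → posterior Normal(-84/293, 45/293)
obs 9: x=3 → posterior Normal(24/329, 45/329)
obs 10: x=1 → posterior Normal(12/73, 9/73)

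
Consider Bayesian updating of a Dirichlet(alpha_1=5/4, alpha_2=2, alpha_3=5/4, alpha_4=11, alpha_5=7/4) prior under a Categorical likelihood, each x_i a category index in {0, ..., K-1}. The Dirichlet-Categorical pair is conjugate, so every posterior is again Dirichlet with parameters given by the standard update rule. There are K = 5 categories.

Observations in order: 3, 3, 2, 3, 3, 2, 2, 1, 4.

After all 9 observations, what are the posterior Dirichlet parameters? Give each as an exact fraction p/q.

alpha_1=5/4, alpha_2=3, alpha_3=17/4, alpha_4=15, alpha_5=11/4

obs 1: x=3 → posterior Dirichlet(5/4, 2, 5/4, 12, 7/4)
obs 2: x=3 → posterior Dirichlet(5/4, 2, 5/4, 13, 7/4)
obs 3: x=2 → posterior Dirichlet(5/4, 2, 9/4, 13, 7/4)
obs 4: x=3 → posterior Dirichlet(5/4, 2, 9/4, 14, 7/4)
obs 5: x=3 → posterior Dirichlet(5/4, 2, 9/4, 15, 7/4)
obs 6: x=2 → posterior Dirichlet(5/4, 2, 13/4, 15, 7/4)
obs 7: x=2 → posterior Dirichlet(5/4, 2, 17/4, 15, 7/4)
obs 8: x=1 → posterior Dirichlet(5/4, 3, 17/4, 15, 7/4)
obs 9: x=4 → posterior Dirichlet(5/4, 3, 17/4, 15, 11/4)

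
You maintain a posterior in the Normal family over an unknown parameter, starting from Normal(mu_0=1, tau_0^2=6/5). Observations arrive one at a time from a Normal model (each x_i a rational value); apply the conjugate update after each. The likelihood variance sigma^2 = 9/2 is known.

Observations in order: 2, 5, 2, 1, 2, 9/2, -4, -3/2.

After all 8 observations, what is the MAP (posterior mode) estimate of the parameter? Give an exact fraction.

59/47

obs 1: x=2 → posterior Normal(23/19, 18/19)
obs 2: x=5 → posterior Normal(43/23, 18/23)
obs 3: x=2 → posterior Normal(17/9, 2/3)
obs 4: x=1 → posterior Normal(55/31, 18/31)
obs 5: x=2 → posterior Normal(9/5, 18/35)
obs 6: x=9/2 → posterior Normal(27/13, 6/13)
obs 7: x=-4 → posterior Normal(65/43, 18/43)
obs 8: x=-3/2 → posterior Normal(59/47, 18/47)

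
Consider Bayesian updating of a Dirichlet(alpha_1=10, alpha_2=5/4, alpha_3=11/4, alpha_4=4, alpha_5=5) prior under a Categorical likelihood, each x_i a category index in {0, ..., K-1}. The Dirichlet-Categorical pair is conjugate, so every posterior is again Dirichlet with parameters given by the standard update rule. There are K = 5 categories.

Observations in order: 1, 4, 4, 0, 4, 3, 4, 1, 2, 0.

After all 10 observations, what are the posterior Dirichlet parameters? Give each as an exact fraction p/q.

alpha_1=12, alpha_2=13/4, alpha_3=15/4, alpha_4=5, alpha_5=9

obs 1: x=1 → posterior Dirichlet(10, 9/4, 11/4, 4, 5)
obs 2: x=4 → posterior Dirichlet(10, 9/4, 11/4, 4, 6)
obs 3: x=4 → posterior Dirichlet(10, 9/4, 11/4, 4, 7)
obs 4: x=0 → posterior Dirichlet(11, 9/4, 11/4, 4, 7)
obs 5: x=4 → posterior Dirichlet(11, 9/4, 11/4, 4, 8)
obs 6: x=3 → posterior Dirichlet(11, 9/4, 11/4, 5, 8)
obs 7: x=4 → posterior Dirichlet(11, 9/4, 11/4, 5, 9)
obs 8: x=1 → posterior Dirichlet(11, 13/4, 11/4, 5, 9)
obs 9: x=2 → posterior Dirichlet(11, 13/4, 15/4, 5, 9)
obs 10: x=0 → posterior Dirichlet(12, 13/4, 15/4, 5, 9)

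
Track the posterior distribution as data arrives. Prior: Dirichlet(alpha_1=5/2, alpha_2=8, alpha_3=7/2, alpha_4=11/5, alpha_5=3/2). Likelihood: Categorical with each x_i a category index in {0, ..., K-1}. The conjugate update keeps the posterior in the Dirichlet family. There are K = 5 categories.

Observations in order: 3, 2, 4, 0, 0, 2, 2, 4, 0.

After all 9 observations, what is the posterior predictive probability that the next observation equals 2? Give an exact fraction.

65/267

obs 1: x=3 → posterior Dirichlet(5/2, 8, 7/2, 16/5, 3/2)
obs 2: x=2 → posterior Dirichlet(5/2, 8, 9/2, 16/5, 3/2)
obs 3: x=4 → posterior Dirichlet(5/2, 8, 9/2, 16/5, 5/2)
obs 4: x=0 → posterior Dirichlet(7/2, 8, 9/2, 16/5, 5/2)
obs 5: x=0 → posterior Dirichlet(9/2, 8, 9/2, 16/5, 5/2)
obs 6: x=2 → posterior Dirichlet(9/2, 8, 11/2, 16/5, 5/2)
obs 7: x=2 → posterior Dirichlet(9/2, 8, 13/2, 16/5, 5/2)
obs 8: x=4 → posterior Dirichlet(9/2, 8, 13/2, 16/5, 7/2)
obs 9: x=0 → posterior Dirichlet(11/2, 8, 13/2, 16/5, 7/2)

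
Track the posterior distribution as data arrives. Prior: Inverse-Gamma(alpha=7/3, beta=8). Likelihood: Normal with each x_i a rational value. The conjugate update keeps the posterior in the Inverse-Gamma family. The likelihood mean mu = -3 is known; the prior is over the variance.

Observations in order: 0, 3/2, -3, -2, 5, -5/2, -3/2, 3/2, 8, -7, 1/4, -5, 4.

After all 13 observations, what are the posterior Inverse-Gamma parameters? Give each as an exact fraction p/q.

obs 1: x=0 → posterior Inverse-Gamma(17/6, 25/2)
obs 2: x=3/2 → posterior Inverse-Gamma(10/3, 181/8)
obs 3: x=-3 → posterior Inverse-Gamma(23/6, 181/8)
obs 4: x=-2 → posterior Inverse-Gamma(13/3, 185/8)
obs 5: x=5 → posterior Inverse-Gamma(29/6, 441/8)
obs 6: x=-5/2 → posterior Inverse-Gamma(16/3, 221/4)
obs 7: x=-3/2 → posterior Inverse-Gamma(35/6, 451/8)
obs 8: x=3/2 → posterior Inverse-Gamma(19/3, 133/2)
obs 9: x=8 → posterior Inverse-Gamma(41/6, 127)
obs 10: x=-7 → posterior Inverse-Gamma(22/3, 135)
obs 11: x=1/4 → posterior Inverse-Gamma(47/6, 4489/32)
obs 12: x=-5 → posterior Inverse-Gamma(25/3, 4553/32)
obs 13: x=4 → posterior Inverse-Gamma(53/6, 5337/32)

alpha=53/6, beta=5337/32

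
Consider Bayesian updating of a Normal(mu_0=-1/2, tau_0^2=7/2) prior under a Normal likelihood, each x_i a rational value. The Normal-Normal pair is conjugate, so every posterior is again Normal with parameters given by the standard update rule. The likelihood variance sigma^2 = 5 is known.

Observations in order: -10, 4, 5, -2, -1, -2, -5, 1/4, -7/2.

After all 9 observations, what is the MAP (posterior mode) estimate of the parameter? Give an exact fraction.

obs 1: x=-10 → posterior Normal(-75/17, 35/17)
obs 2: x=4 → posterior Normal(-47/24, 35/24)
obs 3: x=5 → posterior Normal(-12/31, 35/31)
obs 4: x=-2 → posterior Normal(-13/19, 35/38)
obs 5: x=-1 → posterior Normal(-11/15, 7/9)
obs 6: x=-2 → posterior Normal(-47/52, 35/52)
obs 7: x=-5 → posterior Normal(-82/59, 35/59)
obs 8: x=1/4 → posterior Normal(-107/88, 35/66)
obs 9: x=-7/2 → posterior Normal(-419/292, 35/73)

-419/292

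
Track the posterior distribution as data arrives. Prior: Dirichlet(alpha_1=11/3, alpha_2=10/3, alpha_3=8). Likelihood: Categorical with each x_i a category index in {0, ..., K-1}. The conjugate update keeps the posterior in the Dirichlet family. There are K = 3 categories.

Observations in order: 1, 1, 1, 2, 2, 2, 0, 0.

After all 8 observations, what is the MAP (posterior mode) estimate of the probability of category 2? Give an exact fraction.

obs 1: x=1 → posterior Dirichlet(11/3, 13/3, 8)
obs 2: x=1 → posterior Dirichlet(11/3, 16/3, 8)
obs 3: x=1 → posterior Dirichlet(11/3, 19/3, 8)
obs 4: x=2 → posterior Dirichlet(11/3, 19/3, 9)
obs 5: x=2 → posterior Dirichlet(11/3, 19/3, 10)
obs 6: x=2 → posterior Dirichlet(11/3, 19/3, 11)
obs 7: x=0 → posterior Dirichlet(14/3, 19/3, 11)
obs 8: x=0 → posterior Dirichlet(17/3, 19/3, 11)

1/2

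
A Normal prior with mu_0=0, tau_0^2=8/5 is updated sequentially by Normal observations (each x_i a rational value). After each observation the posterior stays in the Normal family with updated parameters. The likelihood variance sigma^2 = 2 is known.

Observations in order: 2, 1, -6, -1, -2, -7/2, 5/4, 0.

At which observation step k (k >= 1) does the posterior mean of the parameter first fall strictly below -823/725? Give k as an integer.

obs 1: x=2 → posterior Normal(8/9, 8/9)
obs 2: x=1 → posterior Normal(12/13, 8/13)
obs 3: x=-6 → posterior Normal(-12/17, 8/17)
obs 4: x=-1 → posterior Normal(-16/21, 8/21)
obs 5: x=-2 → posterior Normal(-24/25, 8/25)
obs 6: x=-7/2 → posterior Normal(-38/29, 8/29)
obs 7: x=5/4 → posterior Normal(-1, 8/33)
obs 8: x=0 → posterior Normal(-33/37, 8/37)

k = 6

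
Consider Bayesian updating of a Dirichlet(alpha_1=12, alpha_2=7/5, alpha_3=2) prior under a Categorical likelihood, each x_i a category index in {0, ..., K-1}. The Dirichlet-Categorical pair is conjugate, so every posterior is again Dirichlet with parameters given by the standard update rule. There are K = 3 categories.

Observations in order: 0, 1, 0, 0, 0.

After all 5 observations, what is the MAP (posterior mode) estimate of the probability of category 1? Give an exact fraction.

obs 1: x=0 → posterior Dirichlet(13, 7/5, 2)
obs 2: x=1 → posterior Dirichlet(13, 12/5, 2)
obs 3: x=0 → posterior Dirichlet(14, 12/5, 2)
obs 4: x=0 → posterior Dirichlet(15, 12/5, 2)
obs 5: x=0 → posterior Dirichlet(16, 12/5, 2)

7/87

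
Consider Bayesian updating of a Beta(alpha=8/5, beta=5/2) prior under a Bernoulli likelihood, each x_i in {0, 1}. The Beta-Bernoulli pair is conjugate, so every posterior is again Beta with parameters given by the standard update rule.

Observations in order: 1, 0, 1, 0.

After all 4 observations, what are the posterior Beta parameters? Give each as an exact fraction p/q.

obs 1: x=1 → posterior Beta(13/5, 5/2)
obs 2: x=0 → posterior Beta(13/5, 7/2)
obs 3: x=1 → posterior Beta(18/5, 7/2)
obs 4: x=0 → posterior Beta(18/5, 9/2)

alpha=18/5, beta=9/2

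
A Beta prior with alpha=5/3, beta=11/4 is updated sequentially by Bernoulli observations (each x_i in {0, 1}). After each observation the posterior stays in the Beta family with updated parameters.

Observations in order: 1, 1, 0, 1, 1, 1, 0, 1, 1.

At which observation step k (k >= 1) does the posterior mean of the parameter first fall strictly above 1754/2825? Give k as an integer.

obs 1: x=1 → posterior Beta(8/3, 11/4)
obs 2: x=1 → posterior Beta(11/3, 11/4)
obs 3: x=0 → posterior Beta(11/3, 15/4)
obs 4: x=1 → posterior Beta(14/3, 15/4)
obs 5: x=1 → posterior Beta(17/3, 15/4)
obs 6: x=1 → posterior Beta(20/3, 15/4)
obs 7: x=0 → posterior Beta(20/3, 19/4)
obs 8: x=1 → posterior Beta(23/3, 19/4)
obs 9: x=1 → posterior Beta(26/3, 19/4)

k = 6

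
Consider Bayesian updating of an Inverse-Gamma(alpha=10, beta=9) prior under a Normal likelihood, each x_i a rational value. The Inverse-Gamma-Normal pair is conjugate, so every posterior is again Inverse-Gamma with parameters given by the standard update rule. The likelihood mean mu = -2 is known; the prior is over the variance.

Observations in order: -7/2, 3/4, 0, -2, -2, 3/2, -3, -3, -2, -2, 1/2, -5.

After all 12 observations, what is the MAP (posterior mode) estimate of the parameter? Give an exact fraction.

obs 1: x=-7/2 → posterior Inverse-Gamma(21/2, 81/8)
obs 2: x=3/4 → posterior Inverse-Gamma(11, 445/32)
obs 3: x=0 → posterior Inverse-Gamma(23/2, 509/32)
obs 4: x=-2 → posterior Inverse-Gamma(12, 509/32)
obs 5: x=-2 → posterior Inverse-Gamma(25/2, 509/32)
obs 6: x=3/2 → posterior Inverse-Gamma(13, 705/32)
obs 7: x=-3 → posterior Inverse-Gamma(27/2, 721/32)
obs 8: x=-3 → posterior Inverse-Gamma(14, 737/32)
obs 9: x=-2 → posterior Inverse-Gamma(29/2, 737/32)
obs 10: x=-2 → posterior Inverse-Gamma(15, 737/32)
obs 11: x=1/2 → posterior Inverse-Gamma(31/2, 837/32)
obs 12: x=-5 → posterior Inverse-Gamma(16, 981/32)

981/544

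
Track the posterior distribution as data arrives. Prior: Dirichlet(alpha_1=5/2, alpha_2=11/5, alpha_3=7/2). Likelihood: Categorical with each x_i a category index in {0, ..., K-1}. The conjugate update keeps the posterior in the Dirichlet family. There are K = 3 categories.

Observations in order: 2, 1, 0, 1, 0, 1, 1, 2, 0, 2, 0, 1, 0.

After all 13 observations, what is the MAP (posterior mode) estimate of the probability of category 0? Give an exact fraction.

5/14

obs 1: x=2 → posterior Dirichlet(5/2, 11/5, 9/2)
obs 2: x=1 → posterior Dirichlet(5/2, 16/5, 9/2)
obs 3: x=0 → posterior Dirichlet(7/2, 16/5, 9/2)
obs 4: x=1 → posterior Dirichlet(7/2, 21/5, 9/2)
obs 5: x=0 → posterior Dirichlet(9/2, 21/5, 9/2)
obs 6: x=1 → posterior Dirichlet(9/2, 26/5, 9/2)
obs 7: x=1 → posterior Dirichlet(9/2, 31/5, 9/2)
obs 8: x=2 → posterior Dirichlet(9/2, 31/5, 11/2)
obs 9: x=0 → posterior Dirichlet(11/2, 31/5, 11/2)
obs 10: x=2 → posterior Dirichlet(11/2, 31/5, 13/2)
obs 11: x=0 → posterior Dirichlet(13/2, 31/5, 13/2)
obs 12: x=1 → posterior Dirichlet(13/2, 36/5, 13/2)
obs 13: x=0 → posterior Dirichlet(15/2, 36/5, 13/2)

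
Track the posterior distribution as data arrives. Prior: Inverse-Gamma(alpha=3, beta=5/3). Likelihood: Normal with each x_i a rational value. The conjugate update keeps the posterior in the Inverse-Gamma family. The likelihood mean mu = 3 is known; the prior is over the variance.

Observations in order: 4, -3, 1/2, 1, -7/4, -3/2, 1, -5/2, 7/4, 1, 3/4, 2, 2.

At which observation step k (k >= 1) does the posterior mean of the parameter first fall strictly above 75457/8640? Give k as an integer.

k = 6

obs 1: x=4 → posterior Inverse-Gamma(7/2, 13/6)
obs 2: x=-3 → posterior Inverse-Gamma(4, 121/6)
obs 3: x=1/2 → posterior Inverse-Gamma(9/2, 559/24)
obs 4: x=1 → posterior Inverse-Gamma(5, 607/24)
obs 5: x=-7/4 → posterior Inverse-Gamma(11/2, 3511/96)
obs 6: x=-3/2 → posterior Inverse-Gamma(6, 4483/96)
obs 7: x=1 → posterior Inverse-Gamma(13/2, 4675/96)
obs 8: x=-5/2 → posterior Inverse-Gamma(7, 6127/96)
obs 9: x=7/4 → posterior Inverse-Gamma(15/2, 3101/48)
obs 10: x=1 → posterior Inverse-Gamma(8, 3197/48)
obs 11: x=3/4 → posterior Inverse-Gamma(17/2, 6637/96)
obs 12: x=2 → posterior Inverse-Gamma(9, 6685/96)
obs 13: x=2 → posterior Inverse-Gamma(19/2, 6733/96)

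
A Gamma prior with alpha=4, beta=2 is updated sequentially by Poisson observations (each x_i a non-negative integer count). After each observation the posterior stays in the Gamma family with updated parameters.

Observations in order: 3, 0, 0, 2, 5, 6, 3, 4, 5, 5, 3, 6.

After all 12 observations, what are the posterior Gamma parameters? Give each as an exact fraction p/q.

alpha=46, beta=14

obs 1: x=3 → posterior Gamma(7, 3)
obs 2: x=0 → posterior Gamma(7, 4)
obs 3: x=0 → posterior Gamma(7, 5)
obs 4: x=2 → posterior Gamma(9, 6)
obs 5: x=5 → posterior Gamma(14, 7)
obs 6: x=6 → posterior Gamma(20, 8)
obs 7: x=3 → posterior Gamma(23, 9)
obs 8: x=4 → posterior Gamma(27, 10)
obs 9: x=5 → posterior Gamma(32, 11)
obs 10: x=5 → posterior Gamma(37, 12)
obs 11: x=3 → posterior Gamma(40, 13)
obs 12: x=6 → posterior Gamma(46, 14)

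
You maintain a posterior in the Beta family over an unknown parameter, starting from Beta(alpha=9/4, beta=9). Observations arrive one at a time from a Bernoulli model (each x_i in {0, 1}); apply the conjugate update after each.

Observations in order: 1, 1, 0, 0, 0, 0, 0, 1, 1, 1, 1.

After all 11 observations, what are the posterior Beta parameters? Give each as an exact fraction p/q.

obs 1: x=1 → posterior Beta(13/4, 9)
obs 2: x=1 → posterior Beta(17/4, 9)
obs 3: x=0 → posterior Beta(17/4, 10)
obs 4: x=0 → posterior Beta(17/4, 11)
obs 5: x=0 → posterior Beta(17/4, 12)
obs 6: x=0 → posterior Beta(17/4, 13)
obs 7: x=0 → posterior Beta(17/4, 14)
obs 8: x=1 → posterior Beta(21/4, 14)
obs 9: x=1 → posterior Beta(25/4, 14)
obs 10: x=1 → posterior Beta(29/4, 14)
obs 11: x=1 → posterior Beta(33/4, 14)

alpha=33/4, beta=14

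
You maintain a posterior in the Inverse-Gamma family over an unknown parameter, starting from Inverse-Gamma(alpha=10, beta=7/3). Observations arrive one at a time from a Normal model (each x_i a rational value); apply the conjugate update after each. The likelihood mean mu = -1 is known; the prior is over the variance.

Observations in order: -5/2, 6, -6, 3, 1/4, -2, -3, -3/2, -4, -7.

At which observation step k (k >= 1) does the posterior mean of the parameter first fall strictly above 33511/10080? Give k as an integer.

k = 3

obs 1: x=-5/2 → posterior Inverse-Gamma(21/2, 83/24)
obs 2: x=6 → posterior Inverse-Gamma(11, 671/24)
obs 3: x=-6 → posterior Inverse-Gamma(23/2, 971/24)
obs 4: x=3 → posterior Inverse-Gamma(12, 1163/24)
obs 5: x=1/4 → posterior Inverse-Gamma(25/2, 4727/96)
obs 6: x=-2 → posterior Inverse-Gamma(13, 4775/96)
obs 7: x=-3 → posterior Inverse-Gamma(27/2, 4967/96)
obs 8: x=-3/2 → posterior Inverse-Gamma(14, 4979/96)
obs 9: x=-4 → posterior Inverse-Gamma(29/2, 5411/96)
obs 10: x=-7 → posterior Inverse-Gamma(15, 7139/96)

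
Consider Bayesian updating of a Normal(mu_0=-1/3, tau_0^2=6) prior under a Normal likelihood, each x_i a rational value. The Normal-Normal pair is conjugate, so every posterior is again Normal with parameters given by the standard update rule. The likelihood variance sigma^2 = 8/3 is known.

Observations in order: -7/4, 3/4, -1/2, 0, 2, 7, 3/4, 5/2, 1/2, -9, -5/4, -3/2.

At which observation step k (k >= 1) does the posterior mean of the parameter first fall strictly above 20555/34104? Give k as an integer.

obs 1: x=-7/4 → posterior Normal(-205/156, 24/13)
obs 2: x=3/4 → posterior Normal(-31/66, 12/11)
obs 3: x=-1/2 → posterior Normal(-89/186, 24/31)
obs 4: x=0 → posterior Normal(-89/240, 3/5)
obs 5: x=2 → posterior Normal(19/294, 24/49)
obs 6: x=7 → posterior Normal(397/348, 12/29)
obs 7: x=3/4 → posterior Normal(875/804, 24/67)
obs 8: x=5/2 → posterior Normal(1145/912, 6/19)
obs 9: x=1/2 → posterior Normal(1199/1020, 24/85)
obs 10: x=-9 → posterior Normal(227/1128, 12/47)
obs 11: x=-5/4 → posterior Normal(23/309, 24/103)
obs 12: x=-3/2 → posterior Normal(-5/96, 3/14)

k = 6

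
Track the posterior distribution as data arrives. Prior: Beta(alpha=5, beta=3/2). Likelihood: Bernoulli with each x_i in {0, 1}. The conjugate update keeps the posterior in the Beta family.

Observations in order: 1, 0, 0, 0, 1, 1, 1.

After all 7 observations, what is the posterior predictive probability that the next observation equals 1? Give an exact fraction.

obs 1: x=1 → posterior Beta(6, 3/2)
obs 2: x=0 → posterior Beta(6, 5/2)
obs 3: x=0 → posterior Beta(6, 7/2)
obs 4: x=0 → posterior Beta(6, 9/2)
obs 5: x=1 → posterior Beta(7, 9/2)
obs 6: x=1 → posterior Beta(8, 9/2)
obs 7: x=1 → posterior Beta(9, 9/2)

2/3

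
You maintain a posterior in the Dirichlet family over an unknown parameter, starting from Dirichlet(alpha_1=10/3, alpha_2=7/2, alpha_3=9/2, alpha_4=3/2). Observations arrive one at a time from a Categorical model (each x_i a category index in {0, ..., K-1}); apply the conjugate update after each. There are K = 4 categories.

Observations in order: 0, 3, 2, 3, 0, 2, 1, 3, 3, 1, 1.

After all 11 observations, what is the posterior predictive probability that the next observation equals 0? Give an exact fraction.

32/143

obs 1: x=0 → posterior Dirichlet(13/3, 7/2, 9/2, 3/2)
obs 2: x=3 → posterior Dirichlet(13/3, 7/2, 9/2, 5/2)
obs 3: x=2 → posterior Dirichlet(13/3, 7/2, 11/2, 5/2)
obs 4: x=3 → posterior Dirichlet(13/3, 7/2, 11/2, 7/2)
obs 5: x=0 → posterior Dirichlet(16/3, 7/2, 11/2, 7/2)
obs 6: x=2 → posterior Dirichlet(16/3, 7/2, 13/2, 7/2)
obs 7: x=1 → posterior Dirichlet(16/3, 9/2, 13/2, 7/2)
obs 8: x=3 → posterior Dirichlet(16/3, 9/2, 13/2, 9/2)
obs 9: x=3 → posterior Dirichlet(16/3, 9/2, 13/2, 11/2)
obs 10: x=1 → posterior Dirichlet(16/3, 11/2, 13/2, 11/2)
obs 11: x=1 → posterior Dirichlet(16/3, 13/2, 13/2, 11/2)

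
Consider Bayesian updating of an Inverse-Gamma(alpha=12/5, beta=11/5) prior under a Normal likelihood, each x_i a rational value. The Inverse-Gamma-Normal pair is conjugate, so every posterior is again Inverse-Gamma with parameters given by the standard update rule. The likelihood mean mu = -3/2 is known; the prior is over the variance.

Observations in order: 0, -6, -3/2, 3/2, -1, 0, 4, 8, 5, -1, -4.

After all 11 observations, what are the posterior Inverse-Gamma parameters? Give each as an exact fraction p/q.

alpha=79/10, beta=4153/40

obs 1: x=0 → posterior Inverse-Gamma(29/10, 133/40)
obs 2: x=-6 → posterior Inverse-Gamma(17/5, 269/20)
obs 3: x=-3/2 → posterior Inverse-Gamma(39/10, 269/20)
obs 4: x=3/2 → posterior Inverse-Gamma(22/5, 359/20)
obs 5: x=-1 → posterior Inverse-Gamma(49/10, 723/40)
obs 6: x=0 → posterior Inverse-Gamma(27/5, 96/5)
obs 7: x=4 → posterior Inverse-Gamma(59/10, 1373/40)
obs 8: x=8 → posterior Inverse-Gamma(32/5, 1589/20)
obs 9: x=5 → posterior Inverse-Gamma(69/10, 4023/40)
obs 10: x=-1 → posterior Inverse-Gamma(37/5, 1007/10)
obs 11: x=-4 → posterior Inverse-Gamma(79/10, 4153/40)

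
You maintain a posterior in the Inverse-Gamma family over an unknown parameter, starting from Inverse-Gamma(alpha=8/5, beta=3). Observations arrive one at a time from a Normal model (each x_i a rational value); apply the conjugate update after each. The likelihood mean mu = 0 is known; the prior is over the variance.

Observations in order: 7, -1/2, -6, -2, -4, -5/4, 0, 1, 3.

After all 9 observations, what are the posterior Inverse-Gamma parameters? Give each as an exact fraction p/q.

alpha=61/10, beta=1965/32

obs 1: x=7 → posterior Inverse-Gamma(21/10, 55/2)
obs 2: x=-1/2 → posterior Inverse-Gamma(13/5, 221/8)
obs 3: x=-6 → posterior Inverse-Gamma(31/10, 365/8)
obs 4: x=-2 → posterior Inverse-Gamma(18/5, 381/8)
obs 5: x=-4 → posterior Inverse-Gamma(41/10, 445/8)
obs 6: x=-5/4 → posterior Inverse-Gamma(23/5, 1805/32)
obs 7: x=0 → posterior Inverse-Gamma(51/10, 1805/32)
obs 8: x=1 → posterior Inverse-Gamma(28/5, 1821/32)
obs 9: x=3 → posterior Inverse-Gamma(61/10, 1965/32)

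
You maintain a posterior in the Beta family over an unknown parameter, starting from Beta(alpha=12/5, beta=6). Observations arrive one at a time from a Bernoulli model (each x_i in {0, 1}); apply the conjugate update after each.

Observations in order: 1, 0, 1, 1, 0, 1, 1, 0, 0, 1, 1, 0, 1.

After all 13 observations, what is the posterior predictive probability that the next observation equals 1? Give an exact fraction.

52/107

obs 1: x=1 → posterior Beta(17/5, 6)
obs 2: x=0 → posterior Beta(17/5, 7)
obs 3: x=1 → posterior Beta(22/5, 7)
obs 4: x=1 → posterior Beta(27/5, 7)
obs 5: x=0 → posterior Beta(27/5, 8)
obs 6: x=1 → posterior Beta(32/5, 8)
obs 7: x=1 → posterior Beta(37/5, 8)
obs 8: x=0 → posterior Beta(37/5, 9)
obs 9: x=0 → posterior Beta(37/5, 10)
obs 10: x=1 → posterior Beta(42/5, 10)
obs 11: x=1 → posterior Beta(47/5, 10)
obs 12: x=0 → posterior Beta(47/5, 11)
obs 13: x=1 → posterior Beta(52/5, 11)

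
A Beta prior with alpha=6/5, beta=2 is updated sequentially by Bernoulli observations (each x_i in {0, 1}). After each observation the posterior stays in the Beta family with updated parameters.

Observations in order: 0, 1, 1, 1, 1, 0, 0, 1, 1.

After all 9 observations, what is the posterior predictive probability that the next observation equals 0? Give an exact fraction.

obs 1: x=0 → posterior Beta(6/5, 3)
obs 2: x=1 → posterior Beta(11/5, 3)
obs 3: x=1 → posterior Beta(16/5, 3)
obs 4: x=1 → posterior Beta(21/5, 3)
obs 5: x=1 → posterior Beta(26/5, 3)
obs 6: x=0 → posterior Beta(26/5, 4)
obs 7: x=0 → posterior Beta(26/5, 5)
obs 8: x=1 → posterior Beta(31/5, 5)
obs 9: x=1 → posterior Beta(36/5, 5)

25/61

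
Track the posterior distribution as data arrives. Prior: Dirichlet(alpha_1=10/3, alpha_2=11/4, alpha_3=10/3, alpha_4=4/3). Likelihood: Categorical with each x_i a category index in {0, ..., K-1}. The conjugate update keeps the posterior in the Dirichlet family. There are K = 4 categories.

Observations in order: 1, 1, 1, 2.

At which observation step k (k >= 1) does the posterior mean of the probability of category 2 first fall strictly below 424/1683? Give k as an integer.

k = 3

obs 1: x=1 → posterior Dirichlet(10/3, 15/4, 10/3, 4/3)
obs 2: x=1 → posterior Dirichlet(10/3, 19/4, 10/3, 4/3)
obs 3: x=1 → posterior Dirichlet(10/3, 23/4, 10/3, 4/3)
obs 4: x=2 → posterior Dirichlet(10/3, 23/4, 13/3, 4/3)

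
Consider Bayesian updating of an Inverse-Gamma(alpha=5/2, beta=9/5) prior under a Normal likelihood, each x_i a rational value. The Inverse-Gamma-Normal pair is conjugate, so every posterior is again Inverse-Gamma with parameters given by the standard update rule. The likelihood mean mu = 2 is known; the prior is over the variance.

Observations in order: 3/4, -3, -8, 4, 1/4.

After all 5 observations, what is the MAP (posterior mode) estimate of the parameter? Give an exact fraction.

obs 1: x=3/4 → posterior Inverse-Gamma(3, 413/160)
obs 2: x=-3 → posterior Inverse-Gamma(7/2, 2413/160)
obs 3: x=-8 → posterior Inverse-Gamma(4, 10413/160)
obs 4: x=4 → posterior Inverse-Gamma(9/2, 10733/160)
obs 5: x=1/4 → posterior Inverse-Gamma(5, 5489/80)

5489/480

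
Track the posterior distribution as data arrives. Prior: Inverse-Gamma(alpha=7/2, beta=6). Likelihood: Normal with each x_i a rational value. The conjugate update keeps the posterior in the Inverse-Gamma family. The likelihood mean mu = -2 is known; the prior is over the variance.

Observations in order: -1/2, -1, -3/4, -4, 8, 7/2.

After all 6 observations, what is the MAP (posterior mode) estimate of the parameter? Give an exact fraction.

2417/240

obs 1: x=-1/2 → posterior Inverse-Gamma(4, 57/8)
obs 2: x=-1 → posterior Inverse-Gamma(9/2, 61/8)
obs 3: x=-3/4 → posterior Inverse-Gamma(5, 269/32)
obs 4: x=-4 → posterior Inverse-Gamma(11/2, 333/32)
obs 5: x=8 → posterior Inverse-Gamma(6, 1933/32)
obs 6: x=7/2 → posterior Inverse-Gamma(13/2, 2417/32)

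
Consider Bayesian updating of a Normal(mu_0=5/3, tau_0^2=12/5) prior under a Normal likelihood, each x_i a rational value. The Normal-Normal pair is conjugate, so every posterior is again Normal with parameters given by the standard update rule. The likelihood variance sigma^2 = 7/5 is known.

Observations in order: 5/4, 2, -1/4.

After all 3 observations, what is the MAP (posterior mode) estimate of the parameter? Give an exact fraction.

obs 1: x=5/4 → posterior Normal(80/57, 84/95)
obs 2: x=2 → posterior Normal(152/93, 84/155)
obs 3: x=-1/4 → posterior Normal(143/129, 84/215)

143/129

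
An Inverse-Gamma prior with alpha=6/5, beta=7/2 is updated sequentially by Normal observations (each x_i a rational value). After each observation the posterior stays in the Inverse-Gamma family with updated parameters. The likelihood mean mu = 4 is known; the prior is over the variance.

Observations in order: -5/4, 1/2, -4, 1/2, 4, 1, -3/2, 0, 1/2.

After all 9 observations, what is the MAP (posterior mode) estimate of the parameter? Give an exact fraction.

obs 1: x=-5/4 → posterior Inverse-Gamma(17/10, 553/32)
obs 2: x=1/2 → posterior Inverse-Gamma(11/5, 749/32)
obs 3: x=-4 → posterior Inverse-Gamma(27/10, 1773/32)
obs 4: x=1/2 → posterior Inverse-Gamma(16/5, 1969/32)
obs 5: x=4 → posterior Inverse-Gamma(37/10, 1969/32)
obs 6: x=1 → posterior Inverse-Gamma(21/5, 2113/32)
obs 7: x=-3/2 → posterior Inverse-Gamma(47/10, 2597/32)
obs 8: x=0 → posterior Inverse-Gamma(26/5, 2853/32)
obs 9: x=1/2 → posterior Inverse-Gamma(57/10, 3049/32)

15245/1072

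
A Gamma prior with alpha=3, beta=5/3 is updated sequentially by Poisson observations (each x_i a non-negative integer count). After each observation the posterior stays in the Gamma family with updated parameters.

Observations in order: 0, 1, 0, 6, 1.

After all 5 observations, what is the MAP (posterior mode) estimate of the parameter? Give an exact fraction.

3/2

obs 1: x=0 → posterior Gamma(3, 8/3)
obs 2: x=1 → posterior Gamma(4, 11/3)
obs 3: x=0 → posterior Gamma(4, 14/3)
obs 4: x=6 → posterior Gamma(10, 17/3)
obs 5: x=1 → posterior Gamma(11, 20/3)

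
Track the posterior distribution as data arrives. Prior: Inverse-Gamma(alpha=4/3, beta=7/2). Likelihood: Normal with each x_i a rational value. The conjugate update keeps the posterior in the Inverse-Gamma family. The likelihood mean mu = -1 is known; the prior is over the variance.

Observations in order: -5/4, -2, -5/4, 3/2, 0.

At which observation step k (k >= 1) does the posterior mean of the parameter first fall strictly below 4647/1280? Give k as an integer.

obs 1: x=-5/4 → posterior Inverse-Gamma(11/6, 113/32)
obs 2: x=-2 → posterior Inverse-Gamma(7/3, 129/32)
obs 3: x=-5/4 → posterior Inverse-Gamma(17/6, 65/16)
obs 4: x=3/2 → posterior Inverse-Gamma(10/3, 115/16)
obs 5: x=0 → posterior Inverse-Gamma(23/6, 123/16)

k = 2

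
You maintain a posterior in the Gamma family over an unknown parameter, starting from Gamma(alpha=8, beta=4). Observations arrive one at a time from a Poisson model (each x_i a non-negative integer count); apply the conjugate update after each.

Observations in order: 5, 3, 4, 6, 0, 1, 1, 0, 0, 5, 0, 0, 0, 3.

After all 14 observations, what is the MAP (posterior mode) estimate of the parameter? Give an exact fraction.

35/18

obs 1: x=5 → posterior Gamma(13, 5)
obs 2: x=3 → posterior Gamma(16, 6)
obs 3: x=4 → posterior Gamma(20, 7)
obs 4: x=6 → posterior Gamma(26, 8)
obs 5: x=0 → posterior Gamma(26, 9)
obs 6: x=1 → posterior Gamma(27, 10)
obs 7: x=1 → posterior Gamma(28, 11)
obs 8: x=0 → posterior Gamma(28, 12)
obs 9: x=0 → posterior Gamma(28, 13)
obs 10: x=5 → posterior Gamma(33, 14)
obs 11: x=0 → posterior Gamma(33, 15)
obs 12: x=0 → posterior Gamma(33, 16)
obs 13: x=0 → posterior Gamma(33, 17)
obs 14: x=3 → posterior Gamma(36, 18)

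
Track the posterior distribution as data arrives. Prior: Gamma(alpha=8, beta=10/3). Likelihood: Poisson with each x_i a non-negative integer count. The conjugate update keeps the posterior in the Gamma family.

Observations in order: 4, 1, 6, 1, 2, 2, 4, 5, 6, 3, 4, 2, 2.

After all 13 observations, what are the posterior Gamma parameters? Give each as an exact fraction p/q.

alpha=50, beta=49/3

obs 1: x=4 → posterior Gamma(12, 13/3)
obs 2: x=1 → posterior Gamma(13, 16/3)
obs 3: x=6 → posterior Gamma(19, 19/3)
obs 4: x=1 → posterior Gamma(20, 22/3)
obs 5: x=2 → posterior Gamma(22, 25/3)
obs 6: x=2 → posterior Gamma(24, 28/3)
obs 7: x=4 → posterior Gamma(28, 31/3)
obs 8: x=5 → posterior Gamma(33, 34/3)
obs 9: x=6 → posterior Gamma(39, 37/3)
obs 10: x=3 → posterior Gamma(42, 40/3)
obs 11: x=4 → posterior Gamma(46, 43/3)
obs 12: x=2 → posterior Gamma(48, 46/3)
obs 13: x=2 → posterior Gamma(50, 49/3)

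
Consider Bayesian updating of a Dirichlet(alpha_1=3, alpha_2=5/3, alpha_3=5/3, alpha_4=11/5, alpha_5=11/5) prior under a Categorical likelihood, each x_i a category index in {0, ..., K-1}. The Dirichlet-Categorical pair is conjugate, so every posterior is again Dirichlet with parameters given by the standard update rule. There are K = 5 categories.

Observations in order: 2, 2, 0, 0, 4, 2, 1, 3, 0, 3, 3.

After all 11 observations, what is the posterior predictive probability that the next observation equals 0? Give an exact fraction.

obs 1: x=2 → posterior Dirichlet(3, 5/3, 8/3, 11/5, 11/5)
obs 2: x=2 → posterior Dirichlet(3, 5/3, 11/3, 11/5, 11/5)
obs 3: x=0 → posterior Dirichlet(4, 5/3, 11/3, 11/5, 11/5)
obs 4: x=0 → posterior Dirichlet(5, 5/3, 11/3, 11/5, 11/5)
obs 5: x=4 → posterior Dirichlet(5, 5/3, 11/3, 11/5, 16/5)
obs 6: x=2 → posterior Dirichlet(5, 5/3, 14/3, 11/5, 16/5)
obs 7: x=1 → posterior Dirichlet(5, 8/3, 14/3, 11/5, 16/5)
obs 8: x=3 → posterior Dirichlet(5, 8/3, 14/3, 16/5, 16/5)
obs 9: x=0 → posterior Dirichlet(6, 8/3, 14/3, 16/5, 16/5)
obs 10: x=3 → posterior Dirichlet(6, 8/3, 14/3, 21/5, 16/5)
obs 11: x=3 → posterior Dirichlet(6, 8/3, 14/3, 26/5, 16/5)

45/163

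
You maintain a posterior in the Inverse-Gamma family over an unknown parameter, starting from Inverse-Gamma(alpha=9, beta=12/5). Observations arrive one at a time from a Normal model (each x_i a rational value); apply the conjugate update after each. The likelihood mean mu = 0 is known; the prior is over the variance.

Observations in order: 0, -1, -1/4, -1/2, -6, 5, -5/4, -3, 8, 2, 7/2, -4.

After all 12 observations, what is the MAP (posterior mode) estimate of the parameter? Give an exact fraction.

6957/1280

obs 1: x=0 → posterior Inverse-Gamma(19/2, 12/5)
obs 2: x=-1 → posterior Inverse-Gamma(10, 29/10)
obs 3: x=-1/4 → posterior Inverse-Gamma(21/2, 469/160)
obs 4: x=-1/2 → posterior Inverse-Gamma(11, 489/160)
obs 5: x=-6 → posterior Inverse-Gamma(23/2, 3369/160)
obs 6: x=5 → posterior Inverse-Gamma(12, 5369/160)
obs 7: x=-5/4 → posterior Inverse-Gamma(25/2, 2747/80)
obs 8: x=-3 → posterior Inverse-Gamma(13, 3107/80)
obs 9: x=8 → posterior Inverse-Gamma(27/2, 5667/80)
obs 10: x=2 → posterior Inverse-Gamma(14, 5827/80)
obs 11: x=7/2 → posterior Inverse-Gamma(29/2, 6317/80)
obs 12: x=-4 → posterior Inverse-Gamma(15, 6957/80)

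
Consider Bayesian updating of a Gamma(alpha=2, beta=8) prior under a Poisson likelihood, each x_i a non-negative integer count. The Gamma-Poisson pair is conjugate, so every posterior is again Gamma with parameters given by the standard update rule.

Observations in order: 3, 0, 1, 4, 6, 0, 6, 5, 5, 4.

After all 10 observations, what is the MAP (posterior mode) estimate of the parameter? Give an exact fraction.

obs 1: x=3 → posterior Gamma(5, 9)
obs 2: x=0 → posterior Gamma(5, 10)
obs 3: x=1 → posterior Gamma(6, 11)
obs 4: x=4 → posterior Gamma(10, 12)
obs 5: x=6 → posterior Gamma(16, 13)
obs 6: x=0 → posterior Gamma(16, 14)
obs 7: x=6 → posterior Gamma(22, 15)
obs 8: x=5 → posterior Gamma(27, 16)
obs 9: x=5 → posterior Gamma(32, 17)
obs 10: x=4 → posterior Gamma(36, 18)

35/18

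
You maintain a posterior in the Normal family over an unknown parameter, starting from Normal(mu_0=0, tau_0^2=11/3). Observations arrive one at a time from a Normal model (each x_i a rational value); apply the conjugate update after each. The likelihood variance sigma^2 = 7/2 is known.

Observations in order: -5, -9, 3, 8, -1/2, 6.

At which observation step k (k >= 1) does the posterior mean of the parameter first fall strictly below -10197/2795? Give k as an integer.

k = 2

obs 1: x=-5 → posterior Normal(-110/43, 77/43)
obs 2: x=-9 → posterior Normal(-308/65, 77/65)
obs 3: x=3 → posterior Normal(-242/87, 77/87)
obs 4: x=8 → posterior Normal(-66/109, 77/109)
obs 5: x=-1/2 → posterior Normal(-77/131, 77/131)
obs 6: x=6 → posterior Normal(55/153, 77/153)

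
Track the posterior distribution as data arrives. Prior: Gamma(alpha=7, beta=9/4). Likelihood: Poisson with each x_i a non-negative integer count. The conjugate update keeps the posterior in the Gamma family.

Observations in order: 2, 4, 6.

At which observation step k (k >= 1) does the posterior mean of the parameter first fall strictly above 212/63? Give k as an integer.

obs 1: x=2 → posterior Gamma(9, 13/4)
obs 2: x=4 → posterior Gamma(13, 17/4)
obs 3: x=6 → posterior Gamma(19, 21/4)

k = 3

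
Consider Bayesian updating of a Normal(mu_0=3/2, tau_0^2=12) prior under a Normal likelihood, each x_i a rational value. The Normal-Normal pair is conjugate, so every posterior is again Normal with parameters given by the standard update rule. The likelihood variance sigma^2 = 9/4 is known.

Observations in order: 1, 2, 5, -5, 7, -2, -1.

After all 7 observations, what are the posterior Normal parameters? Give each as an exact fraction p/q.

mu_0=233/230, tau_0^2=36/115

obs 1: x=1 → posterior Normal(41/38, 36/19)
obs 2: x=2 → posterior Normal(3/2, 36/35)
obs 3: x=5 → posterior Normal(265/102, 12/17)
obs 4: x=-5 → posterior Normal(105/134, 36/67)
obs 5: x=7 → posterior Normal(329/166, 36/83)
obs 6: x=-2 → posterior Normal(265/198, 4/11)
obs 7: x=-1 → posterior Normal(233/230, 36/115)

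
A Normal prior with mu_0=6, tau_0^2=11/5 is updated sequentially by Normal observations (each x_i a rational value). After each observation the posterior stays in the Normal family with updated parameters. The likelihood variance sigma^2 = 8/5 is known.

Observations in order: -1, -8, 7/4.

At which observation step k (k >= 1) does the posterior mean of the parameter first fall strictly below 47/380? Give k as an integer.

obs 1: x=-1 → posterior Normal(37/19, 88/95)
obs 2: x=-8 → posterior Normal(-17/10, 44/75)
obs 3: x=7/4 → posterior Normal(-127/164, 88/205)

k = 2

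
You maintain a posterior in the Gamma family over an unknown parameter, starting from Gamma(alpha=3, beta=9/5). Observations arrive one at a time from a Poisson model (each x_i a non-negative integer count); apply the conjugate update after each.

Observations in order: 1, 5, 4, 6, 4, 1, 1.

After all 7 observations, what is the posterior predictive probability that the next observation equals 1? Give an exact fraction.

15248493015410241058780455633828947427328000/88124787089723195184393736687912818113311201

obs 1: x=1 → posterior Gamma(4, 14/5)
obs 2: x=5 → posterior Gamma(9, 19/5)
obs 3: x=4 → posterior Gamma(13, 24/5)
obs 4: x=6 → posterior Gamma(19, 29/5)
obs 5: x=4 → posterior Gamma(23, 34/5)
obs 6: x=1 → posterior Gamma(24, 39/5)
obs 7: x=1 → posterior Gamma(25, 44/5)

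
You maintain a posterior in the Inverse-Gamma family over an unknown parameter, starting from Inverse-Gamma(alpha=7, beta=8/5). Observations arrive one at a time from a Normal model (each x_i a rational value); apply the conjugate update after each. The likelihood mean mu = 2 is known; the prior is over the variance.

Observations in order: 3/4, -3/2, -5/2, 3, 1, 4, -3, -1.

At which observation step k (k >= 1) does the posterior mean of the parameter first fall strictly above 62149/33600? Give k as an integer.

obs 1: x=3/4 → posterior Inverse-Gamma(15/2, 381/160)
obs 2: x=-3/2 → posterior Inverse-Gamma(8, 1361/160)
obs 3: x=-5/2 → posterior Inverse-Gamma(17/2, 2981/160)
obs 4: x=3 → posterior Inverse-Gamma(9, 3061/160)
obs 5: x=1 → posterior Inverse-Gamma(19/2, 3141/160)
obs 6: x=4 → posterior Inverse-Gamma(10, 3461/160)
obs 7: x=-3 → posterior Inverse-Gamma(21/2, 5461/160)
obs 8: x=-1 → posterior Inverse-Gamma(11, 6181/160)

k = 3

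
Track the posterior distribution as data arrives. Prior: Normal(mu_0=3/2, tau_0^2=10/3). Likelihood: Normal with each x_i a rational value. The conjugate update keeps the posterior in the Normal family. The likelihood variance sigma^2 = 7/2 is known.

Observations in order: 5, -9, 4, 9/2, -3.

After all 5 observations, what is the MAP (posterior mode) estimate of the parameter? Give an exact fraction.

123/242

obs 1: x=5 → posterior Normal(263/82, 70/41)
obs 2: x=-9 → posterior Normal(-97/122, 70/61)
obs 3: x=4 → posterior Normal(7/18, 70/81)
obs 4: x=9/2 → posterior Normal(243/202, 70/101)
obs 5: x=-3 → posterior Normal(123/242, 70/121)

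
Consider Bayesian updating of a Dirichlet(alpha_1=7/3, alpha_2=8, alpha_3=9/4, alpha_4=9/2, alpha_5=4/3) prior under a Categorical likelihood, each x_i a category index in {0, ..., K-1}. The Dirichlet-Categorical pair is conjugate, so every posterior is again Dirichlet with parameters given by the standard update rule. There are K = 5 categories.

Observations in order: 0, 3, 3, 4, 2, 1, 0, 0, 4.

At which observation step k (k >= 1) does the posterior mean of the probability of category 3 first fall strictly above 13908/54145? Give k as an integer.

obs 1: x=0 → posterior Dirichlet(10/3, 8, 9/4, 9/2, 4/3)
obs 2: x=3 → posterior Dirichlet(10/3, 8, 9/4, 11/2, 4/3)
obs 3: x=3 → posterior Dirichlet(10/3, 8, 9/4, 13/2, 4/3)
obs 4: x=4 → posterior Dirichlet(10/3, 8, 9/4, 13/2, 7/3)
obs 5: x=2 → posterior Dirichlet(10/3, 8, 13/4, 13/2, 7/3)
obs 6: x=1 → posterior Dirichlet(10/3, 9, 13/4, 13/2, 7/3)
obs 7: x=0 → posterior Dirichlet(13/3, 9, 13/4, 13/2, 7/3)
obs 8: x=0 → posterior Dirichlet(16/3, 9, 13/4, 13/2, 7/3)
obs 9: x=4 → posterior Dirichlet(16/3, 9, 13/4, 13/2, 10/3)

k = 2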